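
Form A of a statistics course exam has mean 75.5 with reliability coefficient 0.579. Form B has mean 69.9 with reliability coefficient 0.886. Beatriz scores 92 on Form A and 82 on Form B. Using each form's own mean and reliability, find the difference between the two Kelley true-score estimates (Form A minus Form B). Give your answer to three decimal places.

T̂_A = 0.579(92) + 0.421(75.5) = 85.05350
T̂_B = 0.886(82) + 0.114(69.9) = 80.62060
T̂_A − T̂_B = 4.43290

4.433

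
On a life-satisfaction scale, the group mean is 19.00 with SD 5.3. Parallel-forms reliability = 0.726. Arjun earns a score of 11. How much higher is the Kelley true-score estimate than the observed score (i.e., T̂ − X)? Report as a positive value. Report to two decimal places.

T̂ = ρX + (1 − ρ)μ
  = 0.726 × 11 + 0.274 × 19.00
  = 7.986 + 5.20600
  = 13.1920
  ≈ 13.192
T̂ − X = 13.192 − 11 = 2.192 → 2.19

2.19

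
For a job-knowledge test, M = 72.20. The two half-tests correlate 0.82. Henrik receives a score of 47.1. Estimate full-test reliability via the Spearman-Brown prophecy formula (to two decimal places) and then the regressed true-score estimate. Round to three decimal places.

49.610

Spearman-Brown: ρ = 2r/(1 + r) = 2(0.82)/(1 + 0.82) = 1.640/1.82 = 0.9011 → 0.90
T̂ = 0.90(47.1) + 0.10(72.20) = 42.390 + 7.2200 = 49.6100 → 49.610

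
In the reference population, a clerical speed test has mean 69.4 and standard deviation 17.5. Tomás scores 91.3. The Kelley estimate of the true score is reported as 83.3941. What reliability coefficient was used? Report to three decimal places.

T̂ = ρX + (1 − ρ)μ  ⇒  T̂ − μ = ρ(X − μ)
ρ = (T̂ − μ)/(X − μ) = (83.3941 − 69.4) / (91.3 − 69.4) = 13.9941 / 21.9 = 0.63900

0.639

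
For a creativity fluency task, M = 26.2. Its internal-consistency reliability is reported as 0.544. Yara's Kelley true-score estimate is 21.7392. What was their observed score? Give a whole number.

18

T̂ = ρX + (1 − ρ)μ  ⇒  X = (T̂ − (1 − ρ)μ) / ρ
X = (21.7392 − 0.456 × 26.2) / 0.544 = (21.7392 − 11.9472) / 0.544 = 9.7920 / 0.544 = 18.00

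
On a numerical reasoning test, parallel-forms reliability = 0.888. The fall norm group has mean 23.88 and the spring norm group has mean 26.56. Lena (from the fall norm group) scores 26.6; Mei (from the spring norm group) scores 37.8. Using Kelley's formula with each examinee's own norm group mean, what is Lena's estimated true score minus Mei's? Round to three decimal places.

T̂_Lena = 0.888(26.6) + 0.112(23.88) = 26.29536
T̂_Mei = 0.888(37.8) + 0.112(26.56) = 36.54112
Difference = 26.29536 − 36.54112 = -10.24576

-10.246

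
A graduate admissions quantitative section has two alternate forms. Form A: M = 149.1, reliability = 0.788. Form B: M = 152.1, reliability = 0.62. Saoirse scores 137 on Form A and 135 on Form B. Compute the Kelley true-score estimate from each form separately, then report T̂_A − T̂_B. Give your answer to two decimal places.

-1.93

T̂_A = 0.788(137) + 0.212(149.1) = 139.5652
T̂_B = 0.62(135) + 0.38(152.1) = 141.4980
T̂_A − T̂_B = -1.9328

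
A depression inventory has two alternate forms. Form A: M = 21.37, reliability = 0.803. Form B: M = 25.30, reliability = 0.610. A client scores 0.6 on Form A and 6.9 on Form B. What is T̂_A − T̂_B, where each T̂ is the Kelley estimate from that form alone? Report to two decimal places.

T̂_A = 0.803(0.6) + 0.197(21.37) = 4.6917
T̂_B = 0.610(6.9) + 0.390(25.30) = 14.0760
T̂_A − T̂_B = -9.3843

-9.38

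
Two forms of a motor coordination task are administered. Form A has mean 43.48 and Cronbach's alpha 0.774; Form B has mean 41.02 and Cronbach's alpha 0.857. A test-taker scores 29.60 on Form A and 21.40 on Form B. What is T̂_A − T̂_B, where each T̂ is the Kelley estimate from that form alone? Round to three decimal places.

8.531

T̂_A = 0.774(29.60) + 0.226(43.48) = 32.73688
T̂_B = 0.857(21.40) + 0.143(41.02) = 24.20566
T̂_A − T̂_B = 8.53122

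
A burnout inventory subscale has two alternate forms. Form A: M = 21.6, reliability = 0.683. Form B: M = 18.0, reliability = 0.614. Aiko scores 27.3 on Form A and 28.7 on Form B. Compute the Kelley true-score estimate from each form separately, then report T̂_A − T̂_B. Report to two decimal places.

T̂_A = 0.683(27.3) + 0.317(21.6) = 25.4931
T̂_B = 0.614(28.7) + 0.386(18.0) = 24.5698
T̂_A − T̂_B = 0.9233

0.92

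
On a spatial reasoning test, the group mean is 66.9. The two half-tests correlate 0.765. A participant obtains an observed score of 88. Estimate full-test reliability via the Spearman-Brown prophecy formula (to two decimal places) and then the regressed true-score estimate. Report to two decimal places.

Spearman-Brown: ρ = 2r/(1 + r) = 2(0.765)/(1 + 0.765) = 1.5300/1.765 = 0.8669 → 0.87
T̂ = ρX + (1 − ρ)μ
  = 0.87 × 88 + 0.13 × 66.9
  = 76.56 + 8.697
  = 85.257
  ≈ 85.26

85.26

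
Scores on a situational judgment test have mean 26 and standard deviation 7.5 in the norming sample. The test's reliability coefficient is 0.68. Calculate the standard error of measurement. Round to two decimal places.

4.24

SEM = SD · √(1 − ρ) = 7.5 × √0.32 = 7.5 × 0.5657 = 4.243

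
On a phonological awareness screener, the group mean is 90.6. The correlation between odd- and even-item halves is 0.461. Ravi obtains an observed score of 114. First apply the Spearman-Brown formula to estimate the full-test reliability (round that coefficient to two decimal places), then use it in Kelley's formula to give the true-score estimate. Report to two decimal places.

105.34

Spearman-Brown: ρ = 2r/(1 + r) = 2(0.461)/(1 + 0.461) = 0.9220/1.461 = 0.6311 → 0.63
T̂ = ρX + (1 − ρ)μ
  = 0.63 × 114 + 0.37 × 90.6
  = 71.82 + 33.522
  = 105.342
  ≈ 105.34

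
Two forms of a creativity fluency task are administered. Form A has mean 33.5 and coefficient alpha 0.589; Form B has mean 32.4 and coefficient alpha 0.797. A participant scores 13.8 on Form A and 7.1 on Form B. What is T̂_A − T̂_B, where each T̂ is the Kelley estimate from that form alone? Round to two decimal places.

T̂_A = 0.589(13.8) + 0.411(33.5) = 21.8967
T̂_B = 0.797(7.1) + 0.203(32.4) = 12.2359
T̂_A − T̂_B = 9.6608

9.66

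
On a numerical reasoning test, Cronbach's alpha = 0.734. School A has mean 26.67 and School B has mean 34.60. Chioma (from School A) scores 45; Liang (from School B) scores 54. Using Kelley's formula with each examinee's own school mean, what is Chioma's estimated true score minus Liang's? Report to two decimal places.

-8.72

T̂_Chioma = 0.734(45) + 0.266(26.67) = 40.1242
T̂_Liang = 0.734(54) + 0.266(34.60) = 48.8396
Difference = 40.1242 − 48.8396 = -8.7154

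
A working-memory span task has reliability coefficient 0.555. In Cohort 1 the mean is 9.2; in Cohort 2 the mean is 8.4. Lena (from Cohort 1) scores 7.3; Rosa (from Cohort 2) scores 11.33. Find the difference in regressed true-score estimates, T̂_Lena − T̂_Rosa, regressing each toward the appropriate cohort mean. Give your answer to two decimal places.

-1.88

T̂_Lena = 0.555(7.3) + 0.445(9.2) = 8.1455
T̂_Rosa = 0.555(11.33) + 0.445(8.4) = 10.0262
Difference = 8.1455 − 10.0262 = -1.8807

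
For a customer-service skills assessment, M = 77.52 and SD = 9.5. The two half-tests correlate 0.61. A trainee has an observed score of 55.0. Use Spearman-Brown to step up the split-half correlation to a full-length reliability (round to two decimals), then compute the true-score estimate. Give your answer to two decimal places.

60.40

Spearman-Brown: ρ = 2r/(1 + r) = 2(0.61)/(1 + 0.61) = 1.220/1.61 = 0.7578 → 0.76
T̂ = 0.76(55.0) + 0.24(77.52) = 41.800 + 18.6048 = 60.405 → 60.40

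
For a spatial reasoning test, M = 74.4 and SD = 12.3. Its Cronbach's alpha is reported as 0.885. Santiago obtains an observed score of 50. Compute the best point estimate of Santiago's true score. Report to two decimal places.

52.81

T̂ = ρX + (1 − ρ)μ
  = 0.885 × 50 + 0.115 × 74.4
  = 44.250 + 8.5560
  = 52.806
  ≈ 52.81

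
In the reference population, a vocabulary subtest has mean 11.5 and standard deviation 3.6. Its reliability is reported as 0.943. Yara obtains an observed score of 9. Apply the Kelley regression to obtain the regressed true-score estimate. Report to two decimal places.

9.14

T̂ = 0.943(9) + 0.057(11.5) = 8.487 + 0.6555 = 9.143 → 9.14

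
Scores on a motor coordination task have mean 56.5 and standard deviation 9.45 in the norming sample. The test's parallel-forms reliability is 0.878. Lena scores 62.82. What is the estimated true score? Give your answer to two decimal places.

T̂ = 0.878(62.82) + 0.122(56.5) = 55.15596 + 6.8930 = 62.049 → 62.05

62.05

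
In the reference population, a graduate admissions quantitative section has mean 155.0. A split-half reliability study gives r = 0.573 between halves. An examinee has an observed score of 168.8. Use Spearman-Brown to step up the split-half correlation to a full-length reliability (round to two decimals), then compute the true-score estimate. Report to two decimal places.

Spearman-Brown: ρ = 2r/(1 + r) = 2(0.573)/(1 + 0.573) = 1.1460/1.573 = 0.7285 → 0.73
T̂ = ρX + (1 − ρ)μ
  = 0.73 × 168.8 + 0.27 × 155.0
  = 123.224 + 41.850
  = 165.074
  ≈ 165.07

165.07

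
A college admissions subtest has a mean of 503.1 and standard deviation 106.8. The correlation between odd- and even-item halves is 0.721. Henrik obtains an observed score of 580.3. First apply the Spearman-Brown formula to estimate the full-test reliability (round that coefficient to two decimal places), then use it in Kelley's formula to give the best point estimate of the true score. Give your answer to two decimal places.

567.95

Spearman-Brown: ρ = 2r/(1 + r) = 2(0.721)/(1 + 0.721) = 1.4420/1.721 = 0.8379 → 0.84
T̂ = 0.84(580.3) + 0.16(503.1) = 487.452 + 80.496 = 567.948 → 567.95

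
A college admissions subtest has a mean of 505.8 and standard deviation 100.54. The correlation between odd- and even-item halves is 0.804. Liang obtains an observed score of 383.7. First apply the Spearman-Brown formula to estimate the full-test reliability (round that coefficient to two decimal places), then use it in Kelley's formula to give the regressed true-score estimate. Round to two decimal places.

397.13

Spearman-Brown: ρ = 2r/(1 + r) = 2(0.804)/(1 + 0.804) = 1.6080/1.804 = 0.8914 → 0.89
Kelley's formula gives T̂ = 0.89·383.7 + 0.11·505.8 = 341.493 + 55.638 = 397.131.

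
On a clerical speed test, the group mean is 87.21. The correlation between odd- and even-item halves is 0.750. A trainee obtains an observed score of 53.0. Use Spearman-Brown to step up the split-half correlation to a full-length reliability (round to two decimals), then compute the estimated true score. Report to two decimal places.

57.79

Spearman-Brown: ρ = 2r/(1 + r) = 2(0.750)/(1 + 0.750) = 1.5000/1.750 = 0.8571 → 0.86
T̂ = ρX + (1 − ρ)μ
  = 0.86 × 53.0 + 0.14 × 87.21
  = 45.580 + 12.2094
  = 57.789
  ≈ 57.79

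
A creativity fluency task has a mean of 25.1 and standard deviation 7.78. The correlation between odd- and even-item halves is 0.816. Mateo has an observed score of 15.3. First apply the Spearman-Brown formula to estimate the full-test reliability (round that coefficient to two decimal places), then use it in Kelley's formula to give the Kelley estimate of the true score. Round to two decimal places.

16.28

Spearman-Brown: ρ = 2r/(1 + r) = 2(0.816)/(1 + 0.816) = 1.6320/1.816 = 0.8987 → 0.90
T̂ = ρX + (1 − ρ)μ
  = 0.90 × 15.3 + 0.10 × 25.1
  = 13.770 + 2.510
  = 16.280
  ≈ 16.28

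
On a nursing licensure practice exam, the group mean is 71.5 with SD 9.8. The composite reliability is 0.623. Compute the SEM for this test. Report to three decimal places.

SEM = SD · √(1 − ρ) = 9.8 × √0.377 = 9.8 × 0.6140 = 6.0172

6.017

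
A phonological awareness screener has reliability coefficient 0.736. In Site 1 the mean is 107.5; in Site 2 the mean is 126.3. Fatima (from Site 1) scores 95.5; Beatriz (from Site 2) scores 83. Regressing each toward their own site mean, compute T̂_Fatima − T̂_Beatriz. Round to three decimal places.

T̂_Fatima = 0.736(95.5) + 0.264(107.5) = 98.66800
T̂_Beatriz = 0.736(83) + 0.264(126.3) = 94.43120
Difference = 98.66800 − 94.43120 = 4.23680

4.237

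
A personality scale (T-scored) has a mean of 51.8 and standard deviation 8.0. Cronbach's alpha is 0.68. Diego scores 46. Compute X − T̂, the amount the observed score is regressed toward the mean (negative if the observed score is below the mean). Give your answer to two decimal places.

-1.86

T̂ = 0.68(46) + 0.32(51.8) = 31.28 + 16.576 = 47.8560 → 47.856
X − T̂ = 46 − 47.856 = -1.856 → -1.86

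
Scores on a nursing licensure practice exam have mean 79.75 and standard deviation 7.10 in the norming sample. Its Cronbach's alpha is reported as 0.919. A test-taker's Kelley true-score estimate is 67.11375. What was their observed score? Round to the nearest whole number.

T̂ = ρX + (1 − ρ)μ  ⇒  X = (T̂ − (1 − ρ)μ) / ρ
X = (67.11375 − 0.081 × 79.75) / 0.919 = (67.11375 − 6.45975) / 0.919 = 60.65400 / 0.919 = 66.00

66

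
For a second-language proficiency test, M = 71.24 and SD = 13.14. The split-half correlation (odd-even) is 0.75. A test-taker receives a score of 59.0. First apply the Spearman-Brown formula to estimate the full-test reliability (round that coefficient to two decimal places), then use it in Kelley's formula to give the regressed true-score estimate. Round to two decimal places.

60.71

Spearman-Brown: ρ = 2r/(1 + r) = 2(0.75)/(1 + 0.75) = 1.500/1.75 = 0.8571 → 0.86
Regress the observed score toward the mean by the unreliability: T̂ = 0.86·59.0 + 0.14·71.24 = 50.740 + 9.9736 = 60.714.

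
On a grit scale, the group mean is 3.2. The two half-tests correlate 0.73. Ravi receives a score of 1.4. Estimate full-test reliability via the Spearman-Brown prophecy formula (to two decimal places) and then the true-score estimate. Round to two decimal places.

Spearman-Brown: ρ = 2r/(1 + r) = 2(0.73)/(1 + 0.73) = 1.460/1.73 = 0.8439 → 0.84
T̂ = ρX + (1 − ρ)μ
  = 0.84 × 1.4 + 0.16 × 3.2
  = 1.176 + 0.512
  = 1.688
  ≈ 1.69

1.69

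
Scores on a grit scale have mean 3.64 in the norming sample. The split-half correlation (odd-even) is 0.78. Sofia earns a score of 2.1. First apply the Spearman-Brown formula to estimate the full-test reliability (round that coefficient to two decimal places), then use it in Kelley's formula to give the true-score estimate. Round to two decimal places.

Spearman-Brown: ρ = 2r/(1 + r) = 2(0.78)/(1 + 0.78) = 1.560/1.78 = 0.8764 → 0.88
T̂ = 0.88(2.1) + 0.12(3.64) = 1.848 + 0.4368 = 2.285 → 2.28

2.28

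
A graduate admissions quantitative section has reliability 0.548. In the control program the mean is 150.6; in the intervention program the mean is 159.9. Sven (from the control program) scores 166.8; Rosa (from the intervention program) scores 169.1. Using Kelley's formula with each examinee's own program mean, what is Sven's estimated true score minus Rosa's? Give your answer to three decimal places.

T̂_Sven = 0.548(166.8) + 0.452(150.6) = 159.47760
T̂_Rosa = 0.548(169.1) + 0.452(159.9) = 164.94160
Difference = 159.47760 − 164.94160 = -5.46400

-5.464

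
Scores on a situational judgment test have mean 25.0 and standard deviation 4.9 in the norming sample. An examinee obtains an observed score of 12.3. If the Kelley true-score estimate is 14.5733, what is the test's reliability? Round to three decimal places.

0.821

T̂ = ρX + (1 − ρ)μ  ⇒  T̂ − μ = ρ(X − μ)
ρ = (T̂ − μ)/(X − μ) = (14.5733 − 25.0) / (12.3 − 25.0) = -10.4267 / -12.7 = 0.82100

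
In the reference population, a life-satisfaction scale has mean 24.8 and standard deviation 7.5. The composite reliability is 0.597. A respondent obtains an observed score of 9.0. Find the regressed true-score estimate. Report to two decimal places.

15.37

Kelley's formula gives T̂ = 0.597·9.0 + 0.403·24.8 = 5.3730 + 9.9944 = 15.367.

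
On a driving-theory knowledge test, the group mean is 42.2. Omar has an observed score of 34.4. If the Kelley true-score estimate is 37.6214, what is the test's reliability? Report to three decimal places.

0.587

T̂ = ρX + (1 − ρ)μ  ⇒  T̂ − μ = ρ(X − μ)
ρ = (T̂ − μ)/(X − μ) = (37.6214 − 42.2) / (34.4 − 42.2) = -4.5786 / -7.8 = 0.58700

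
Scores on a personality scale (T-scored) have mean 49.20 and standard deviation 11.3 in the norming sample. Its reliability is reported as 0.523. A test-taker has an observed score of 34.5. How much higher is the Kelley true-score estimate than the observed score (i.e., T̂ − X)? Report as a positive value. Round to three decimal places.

7.012

T̂ = 0.523(34.5) + 0.477(49.20) = 18.0435 + 23.46840 = 41.51190 → 41.5119
T̂ − X = 41.5119 − 34.5 = 7.0119 → 7.012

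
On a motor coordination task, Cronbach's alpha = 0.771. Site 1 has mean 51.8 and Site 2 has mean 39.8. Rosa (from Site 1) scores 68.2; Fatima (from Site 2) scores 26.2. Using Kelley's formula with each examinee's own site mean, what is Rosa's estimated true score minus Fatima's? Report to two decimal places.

T̂_Rosa = 0.771(68.2) + 0.229(51.8) = 64.4444
T̂_Fatima = 0.771(26.2) + 0.229(39.8) = 29.3144
Difference = 64.4444 − 29.3144 = 35.1300

35.13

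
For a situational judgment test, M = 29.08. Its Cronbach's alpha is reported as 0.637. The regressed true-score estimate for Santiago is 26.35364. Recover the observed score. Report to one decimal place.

T̂ = ρX + (1 − ρ)μ  ⇒  X = (T̂ − (1 − ρ)μ) / ρ
X = (26.35364 − 0.363 × 29.08) / 0.637 = (26.35364 − 10.55604) / 0.637 = 15.79760 / 0.637 = 24.800

24.8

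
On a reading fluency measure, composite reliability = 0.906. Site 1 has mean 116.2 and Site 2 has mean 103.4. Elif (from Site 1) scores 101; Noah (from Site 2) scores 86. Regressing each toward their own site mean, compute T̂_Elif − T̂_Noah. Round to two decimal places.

14.79

T̂_Elif = 0.906(101) + 0.094(116.2) = 102.4288
T̂_Noah = 0.906(86) + 0.094(103.4) = 87.6356
Difference = 102.4288 − 87.6356 = 14.7932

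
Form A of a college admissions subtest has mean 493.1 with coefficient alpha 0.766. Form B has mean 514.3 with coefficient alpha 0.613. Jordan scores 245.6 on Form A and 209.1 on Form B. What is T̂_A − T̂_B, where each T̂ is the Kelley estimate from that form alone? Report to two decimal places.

T̂_A = 0.766(245.6) + 0.234(493.1) = 303.5150
T̂_B = 0.613(209.1) + 0.387(514.3) = 327.2124
T̂_A − T̂_B = -23.6974

-23.70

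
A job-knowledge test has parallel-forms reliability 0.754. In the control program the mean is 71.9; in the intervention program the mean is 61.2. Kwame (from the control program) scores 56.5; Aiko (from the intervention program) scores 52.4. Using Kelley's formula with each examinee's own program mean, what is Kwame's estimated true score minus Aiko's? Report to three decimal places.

5.724

T̂_Kwame = 0.754(56.5) + 0.246(71.9) = 60.28840
T̂_Aiko = 0.754(52.4) + 0.246(61.2) = 54.56480
Difference = 60.28840 − 54.56480 = 5.72360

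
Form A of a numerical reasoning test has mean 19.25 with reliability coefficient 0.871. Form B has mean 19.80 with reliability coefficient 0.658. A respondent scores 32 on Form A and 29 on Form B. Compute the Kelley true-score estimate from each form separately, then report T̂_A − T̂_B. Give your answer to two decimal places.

T̂_A = 0.871(32) + 0.129(19.25) = 30.3552
T̂_B = 0.658(29) + 0.342(19.80) = 25.8536
T̂_A − T̂_B = 4.5016

4.50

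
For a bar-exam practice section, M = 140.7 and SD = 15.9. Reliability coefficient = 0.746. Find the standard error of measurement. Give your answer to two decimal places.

8.01

SEM = SD · √(1 − ρ) = 15.9 × √0.254 = 15.9 × 0.5040 = 8.013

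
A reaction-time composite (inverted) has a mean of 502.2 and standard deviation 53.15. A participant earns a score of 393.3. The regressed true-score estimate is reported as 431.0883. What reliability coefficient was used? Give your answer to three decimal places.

T̂ = ρX + (1 − ρ)μ  ⇒  T̂ − μ = ρ(X − μ)
ρ = (T̂ − μ)/(X − μ) = (431.0883 − 502.2) / (393.3 − 502.2) = -71.1117 / -108.9 = 0.65300

0.653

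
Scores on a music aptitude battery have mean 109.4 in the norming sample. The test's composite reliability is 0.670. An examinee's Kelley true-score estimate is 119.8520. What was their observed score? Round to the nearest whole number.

125

T̂ = ρX + (1 − ρ)μ  ⇒  X = (T̂ − (1 − ρ)μ) / ρ
X = (119.8520 − 0.330 × 109.4) / 0.670 = (119.8520 − 36.1020) / 0.670 = 83.7500 / 0.670 = 125.00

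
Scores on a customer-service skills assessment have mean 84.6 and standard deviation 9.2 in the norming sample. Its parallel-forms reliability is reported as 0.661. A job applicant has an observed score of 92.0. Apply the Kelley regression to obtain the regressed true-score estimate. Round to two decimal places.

T̂ = 0.661(92.0) + 0.339(84.6) = 60.8120 + 28.6794 = 89.491 → 89.49

89.49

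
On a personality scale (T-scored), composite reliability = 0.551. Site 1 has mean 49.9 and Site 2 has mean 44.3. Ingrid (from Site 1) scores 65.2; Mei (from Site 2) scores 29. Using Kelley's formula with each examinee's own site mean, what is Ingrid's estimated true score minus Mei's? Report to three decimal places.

22.461

T̂_Ingrid = 0.551(65.2) + 0.449(49.9) = 58.33030
T̂_Mei = 0.551(29) + 0.449(44.3) = 35.86970
Difference = 58.33030 − 35.86970 = 22.46060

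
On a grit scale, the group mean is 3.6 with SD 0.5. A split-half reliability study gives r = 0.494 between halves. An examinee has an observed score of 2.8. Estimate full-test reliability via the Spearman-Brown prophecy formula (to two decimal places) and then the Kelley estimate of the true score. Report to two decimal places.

Spearman-Brown: ρ = 2r/(1 + r) = 2(0.494)/(1 + 0.494) = 0.9880/1.494 = 0.6613 → 0.66
T̂ = 0.66(2.8) + 0.34(3.6) = 1.848 + 1.224 = 3.072 → 3.07

3.07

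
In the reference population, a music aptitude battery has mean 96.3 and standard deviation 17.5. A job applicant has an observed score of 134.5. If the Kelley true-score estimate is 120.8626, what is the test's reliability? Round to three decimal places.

T̂ = ρX + (1 − ρ)μ  ⇒  T̂ − μ = ρ(X − μ)
ρ = (T̂ − μ)/(X − μ) = (120.8626 − 96.3) / (134.5 − 96.3) = 24.5626 / 38.2 = 0.64300

0.643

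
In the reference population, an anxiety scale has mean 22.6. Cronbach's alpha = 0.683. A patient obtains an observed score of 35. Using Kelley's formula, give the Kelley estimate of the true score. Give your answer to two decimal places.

31.07

Kelley's formula gives T̂ = 0.683·35 + 0.317·22.6 = 23.905 + 7.1642 = 31.069.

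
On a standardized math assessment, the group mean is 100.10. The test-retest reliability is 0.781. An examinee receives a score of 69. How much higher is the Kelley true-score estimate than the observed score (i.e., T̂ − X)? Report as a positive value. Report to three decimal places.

6.811

Kelley's formula gives T̂ = 0.781·69 + 0.219·100.10 = 53.889 + 21.92190 = 75.81090.
T̂ − X = 75.8109 − 69 = 6.8109 → 6.811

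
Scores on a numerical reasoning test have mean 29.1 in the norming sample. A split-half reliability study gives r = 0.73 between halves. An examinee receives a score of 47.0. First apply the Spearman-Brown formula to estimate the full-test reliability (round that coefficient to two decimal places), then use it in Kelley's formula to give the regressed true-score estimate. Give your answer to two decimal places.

Spearman-Brown: ρ = 2r/(1 + r) = 2(0.73)/(1 + 0.73) = 1.460/1.73 = 0.8439 → 0.84
T̂ = ρX + (1 − ρ)μ
  = 0.84 × 47.0 + 0.16 × 29.1
  = 39.480 + 4.656
  = 44.136
  ≈ 44.14

44.14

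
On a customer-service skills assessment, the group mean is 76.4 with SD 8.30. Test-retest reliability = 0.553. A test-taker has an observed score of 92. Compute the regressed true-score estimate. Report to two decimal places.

85.03

T̂ = ρX + (1 − ρ)μ
  = 0.553 × 92 + 0.447 × 76.4
  = 50.876 + 34.1508
  = 85.027
  ≈ 85.03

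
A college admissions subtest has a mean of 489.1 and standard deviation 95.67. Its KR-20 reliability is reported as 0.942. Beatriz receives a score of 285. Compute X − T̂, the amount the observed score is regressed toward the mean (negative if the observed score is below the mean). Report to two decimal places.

-11.84

Weight the observed score by reliability and the mean by (1 − reliability): T̂ = 0.942·285 + 0.058·489.1 = 268.470 + 28.3678 = 296.8378.
X − T̂ = 285 − 296.838 = -11.838 → -11.84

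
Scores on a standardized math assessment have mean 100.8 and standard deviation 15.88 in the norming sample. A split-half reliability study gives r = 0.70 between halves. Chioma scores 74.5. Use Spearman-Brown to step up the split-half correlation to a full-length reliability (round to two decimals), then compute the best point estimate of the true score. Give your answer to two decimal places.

Spearman-Brown: ρ = 2r/(1 + r) = 2(0.70)/(1 + 0.70) = 1.400/1.70 = 0.8235 → 0.82
Regress the observed score toward the mean by the unreliability: T̂ = 0.82·74.5 + 0.18·100.8 = 61.090 + 18.144 = 79.234.

79.23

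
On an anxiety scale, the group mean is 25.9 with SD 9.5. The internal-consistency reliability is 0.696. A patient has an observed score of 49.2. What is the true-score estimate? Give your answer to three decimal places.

T̂ = 0.696(49.2) + 0.304(25.9) = 34.2432 + 7.8736 = 42.1168 → 42.117

42.117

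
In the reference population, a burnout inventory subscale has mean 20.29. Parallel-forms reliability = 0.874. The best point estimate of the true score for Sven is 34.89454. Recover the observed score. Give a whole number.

37

T̂ = ρX + (1 − ρ)μ  ⇒  X = (T̂ − (1 − ρ)μ) / ρ
X = (34.89454 − 0.126 × 20.29) / 0.874 = (34.89454 − 2.55654) / 0.874 = 32.33800 / 0.874 = 37.00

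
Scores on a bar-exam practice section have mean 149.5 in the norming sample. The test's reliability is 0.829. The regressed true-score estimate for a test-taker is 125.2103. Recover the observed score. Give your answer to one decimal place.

T̂ = ρX + (1 − ρ)μ  ⇒  X = (T̂ − (1 − ρ)μ) / ρ
X = (125.2103 − 0.171 × 149.5) / 0.829 = (125.2103 − 25.5645) / 0.829 = 99.6458 / 0.829 = 120.200

120.2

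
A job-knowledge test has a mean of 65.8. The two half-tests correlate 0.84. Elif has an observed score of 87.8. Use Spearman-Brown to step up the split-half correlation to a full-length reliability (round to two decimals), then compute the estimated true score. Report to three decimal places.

Spearman-Brown: ρ = 2r/(1 + r) = 2(0.84)/(1 + 0.84) = 1.680/1.84 = 0.9130 → 0.91
T̂ = ρX + (1 − ρ)μ
  = 0.91 × 87.8 + 0.09 × 65.8
  = 79.898 + 5.922
  = 85.8200
  ≈ 85.820

85.820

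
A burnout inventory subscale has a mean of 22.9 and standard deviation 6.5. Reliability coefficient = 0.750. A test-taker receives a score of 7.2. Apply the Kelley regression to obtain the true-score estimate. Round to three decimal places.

11.125

T̂ = ρX + (1 − ρ)μ
  = 0.750 × 7.2 + 0.250 × 22.9
  = 5.4000 + 5.7250
  = 11.1250
  ≈ 11.125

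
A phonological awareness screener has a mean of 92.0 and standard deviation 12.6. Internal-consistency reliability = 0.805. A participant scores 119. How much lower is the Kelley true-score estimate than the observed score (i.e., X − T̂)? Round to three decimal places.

Regress the observed score toward the mean by the unreliability: T̂ = 0.805·119 + 0.195·92.0 = 95.795 + 17.9400 = 113.73500.
X − T̂ = 119 − 113.7350 = 5.2650 → 5.265

5.265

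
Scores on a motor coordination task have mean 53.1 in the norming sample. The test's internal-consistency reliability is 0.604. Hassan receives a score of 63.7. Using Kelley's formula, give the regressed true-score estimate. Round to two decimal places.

59.50

T̂ = ρX + (1 − ρ)μ
  = 0.604 × 63.7 + 0.396 × 53.1
  = 38.4748 + 21.0276
  = 59.502
  ≈ 59.50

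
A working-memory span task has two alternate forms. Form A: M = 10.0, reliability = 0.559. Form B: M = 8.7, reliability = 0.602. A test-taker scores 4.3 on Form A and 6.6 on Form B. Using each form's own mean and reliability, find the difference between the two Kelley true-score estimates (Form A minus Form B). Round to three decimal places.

-0.622

T̂_A = 0.559(4.3) + 0.441(10.0) = 6.81370
T̂_B = 0.602(6.6) + 0.398(8.7) = 7.43580
T̂_A − T̂_B = -0.62210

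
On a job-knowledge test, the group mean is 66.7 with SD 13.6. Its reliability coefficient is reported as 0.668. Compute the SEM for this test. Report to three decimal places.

7.836

SEM = SD · √(1 − ρ) = 13.6 × √0.332 = 13.6 × 0.5762 = 7.8362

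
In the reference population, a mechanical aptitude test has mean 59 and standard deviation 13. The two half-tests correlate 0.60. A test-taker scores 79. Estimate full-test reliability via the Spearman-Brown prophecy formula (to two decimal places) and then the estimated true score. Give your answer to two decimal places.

Spearman-Brown: ρ = 2r/(1 + r) = 2(0.60)/(1 + 0.60) = 1.200/1.60 = 0.7500 → 0.75
T̂ = 0.75(79) + 0.25(59) = 59.25 + 14.75 = 74.000 → 74.00

74.00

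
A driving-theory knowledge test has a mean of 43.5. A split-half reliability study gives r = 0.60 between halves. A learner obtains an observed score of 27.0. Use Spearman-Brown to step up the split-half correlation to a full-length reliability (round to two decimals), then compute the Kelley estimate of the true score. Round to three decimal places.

31.125

Spearman-Brown: ρ = 2r/(1 + r) = 2(0.60)/(1 + 0.60) = 1.200/1.60 = 0.7500 → 0.75
T̂ = ρX + (1 − ρ)μ
  = 0.75 × 27.0 + 0.25 × 43.5
  = 20.250 + 10.875
  = 31.1250
  ≈ 31.125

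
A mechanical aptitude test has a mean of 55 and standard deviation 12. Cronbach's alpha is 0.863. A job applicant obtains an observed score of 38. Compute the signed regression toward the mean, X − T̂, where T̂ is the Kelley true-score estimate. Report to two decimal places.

-2.33

T̂ = ρX + (1 − ρ)μ
  = 0.863 × 38 + 0.137 × 55
  = 32.794 + 7.535
  = 40.3290
  ≈ 40.329
X − T̂ = 38 − 40.329 = -2.329 → -2.33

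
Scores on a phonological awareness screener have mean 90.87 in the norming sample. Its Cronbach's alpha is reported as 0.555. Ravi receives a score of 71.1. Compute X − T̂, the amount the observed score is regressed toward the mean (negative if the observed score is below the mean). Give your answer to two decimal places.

T̂ = ρX + (1 − ρ)μ
  = 0.555 × 71.1 + 0.445 × 90.87
  = 39.4605 + 40.43715
  = 79.8976
  ≈ 79.898
X − T̂ = 71.1 − 79.898 = -8.798 → -8.80

-8.80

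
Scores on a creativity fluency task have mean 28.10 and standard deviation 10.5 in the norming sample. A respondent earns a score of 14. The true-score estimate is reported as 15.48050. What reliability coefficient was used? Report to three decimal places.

T̂ = ρX + (1 − ρ)μ  ⇒  T̂ − μ = ρ(X − μ)
ρ = (T̂ − μ)/(X − μ) = (15.48050 − 28.10) / (14 − 28.10) = -12.61950 / -14.10 = 0.89500

0.895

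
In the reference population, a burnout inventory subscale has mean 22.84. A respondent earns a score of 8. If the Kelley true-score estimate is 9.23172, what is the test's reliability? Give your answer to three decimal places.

T̂ = ρX + (1 − ρ)μ  ⇒  T̂ − μ = ρ(X − μ)
ρ = (T̂ − μ)/(X − μ) = (9.23172 − 22.84) / (8 − 22.84) = -13.60828 / -14.84 = 0.91700

0.917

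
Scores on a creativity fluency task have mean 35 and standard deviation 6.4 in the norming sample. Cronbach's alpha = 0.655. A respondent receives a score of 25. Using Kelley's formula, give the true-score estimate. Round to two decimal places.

T̂ = 0.655(25) + 0.345(35) = 16.375 + 12.075 = 28.450 → 28.45

28.45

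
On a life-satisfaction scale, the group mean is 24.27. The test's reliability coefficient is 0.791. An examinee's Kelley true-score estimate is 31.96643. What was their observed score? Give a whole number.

34

T̂ = ρX + (1 − ρ)μ  ⇒  X = (T̂ − (1 − ρ)μ) / ρ
X = (31.96643 − 0.209 × 24.27) / 0.791 = (31.96643 − 5.07243) / 0.791 = 26.89400 / 0.791 = 34.00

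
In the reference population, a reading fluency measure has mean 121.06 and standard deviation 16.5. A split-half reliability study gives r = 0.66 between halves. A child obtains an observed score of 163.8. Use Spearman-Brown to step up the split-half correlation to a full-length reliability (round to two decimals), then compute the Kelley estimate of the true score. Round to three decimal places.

155.252

Spearman-Brown: ρ = 2r/(1 + r) = 2(0.66)/(1 + 0.66) = 1.320/1.66 = 0.7952 → 0.80
T̂ = ρX + (1 − ρ)μ
  = 0.80 × 163.8 + 0.20 × 121.06
  = 131.040 + 24.2120
  = 155.2520
  ≈ 155.252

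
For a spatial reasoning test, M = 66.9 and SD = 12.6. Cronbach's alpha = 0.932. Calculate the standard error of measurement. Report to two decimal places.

SEM = SD · √(1 − ρ) = 12.6 × √0.068 = 12.6 × 0.2608 = 3.286

3.29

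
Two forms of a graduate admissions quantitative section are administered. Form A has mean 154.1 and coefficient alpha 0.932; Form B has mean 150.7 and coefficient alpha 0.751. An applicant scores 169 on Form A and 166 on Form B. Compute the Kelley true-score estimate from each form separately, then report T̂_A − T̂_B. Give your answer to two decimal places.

5.80

T̂_A = 0.932(169) + 0.068(154.1) = 167.9868
T̂_B = 0.751(166) + 0.249(150.7) = 162.1903
T̂_A − T̂_B = 5.7965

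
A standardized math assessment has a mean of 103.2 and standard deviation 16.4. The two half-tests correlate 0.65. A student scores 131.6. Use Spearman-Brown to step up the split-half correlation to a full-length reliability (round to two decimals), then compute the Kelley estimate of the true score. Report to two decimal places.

Spearman-Brown: ρ = 2r/(1 + r) = 2(0.65)/(1 + 0.65) = 1.300/1.65 = 0.7879 → 0.79
T̂ = ρX + (1 − ρ)μ
  = 0.79 × 131.6 + 0.21 × 103.2
  = 103.964 + 21.672
  = 125.636
  ≈ 125.64

125.64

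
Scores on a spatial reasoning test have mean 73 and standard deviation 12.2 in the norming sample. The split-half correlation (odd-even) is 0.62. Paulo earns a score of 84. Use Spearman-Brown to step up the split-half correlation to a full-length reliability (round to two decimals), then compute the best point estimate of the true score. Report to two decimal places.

81.47

Spearman-Brown: ρ = 2r/(1 + r) = 2(0.62)/(1 + 0.62) = 1.240/1.62 = 0.7654 → 0.77
T̂ = ρX + (1 − ρ)μ
  = 0.77 × 84 + 0.23 × 73
  = 64.68 + 16.79
  = 81.470
  ≈ 81.47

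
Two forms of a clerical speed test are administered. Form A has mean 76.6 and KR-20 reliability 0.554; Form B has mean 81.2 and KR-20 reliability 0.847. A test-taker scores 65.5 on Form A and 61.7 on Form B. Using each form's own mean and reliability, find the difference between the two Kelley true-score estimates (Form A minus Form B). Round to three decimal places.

T̂_A = 0.554(65.5) + 0.446(76.6) = 70.45060
T̂_B = 0.847(61.7) + 0.153(81.2) = 64.68350
T̂_A − T̂_B = 5.76710

5.767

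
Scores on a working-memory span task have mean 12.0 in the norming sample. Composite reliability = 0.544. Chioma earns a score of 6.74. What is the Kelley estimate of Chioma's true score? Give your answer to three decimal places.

Kelley's formula gives T̂ = 0.544·6.74 + 0.456·12.0 = 3.66656 + 5.4720 = 9.1386.

9.139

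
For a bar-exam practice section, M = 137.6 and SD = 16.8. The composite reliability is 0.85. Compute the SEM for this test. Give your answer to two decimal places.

SEM = SD · √(1 − ρ) = 16.8 × √0.15 = 16.8 × 0.3873 = 6.507

6.51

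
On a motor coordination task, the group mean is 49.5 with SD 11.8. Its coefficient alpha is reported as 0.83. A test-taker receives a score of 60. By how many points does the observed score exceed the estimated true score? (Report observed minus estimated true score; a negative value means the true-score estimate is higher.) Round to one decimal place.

1.8

T̂ = ρX + (1 − ρ)μ
  = 0.83 × 60 + 0.17 × 49.5
  = 49.80 + 8.415
  = 58.215
  ≈ 58.22
X − T̂ = 60 − 58.22 = 1.78 → 1.8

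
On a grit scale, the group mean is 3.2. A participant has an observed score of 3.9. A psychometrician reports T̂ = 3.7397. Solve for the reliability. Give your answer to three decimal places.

T̂ = ρX + (1 − ρ)μ  ⇒  T̂ − μ = ρ(X − μ)
ρ = (T̂ − μ)/(X − μ) = (3.7397 − 3.2) / (3.9 − 3.2) = 0.5397 / 0.7 = 0.77100

0.771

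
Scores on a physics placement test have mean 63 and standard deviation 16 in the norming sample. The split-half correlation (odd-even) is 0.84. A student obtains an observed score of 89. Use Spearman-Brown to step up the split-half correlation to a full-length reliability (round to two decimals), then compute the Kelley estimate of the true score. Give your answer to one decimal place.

Spearman-Brown: ρ = 2r/(1 + r) = 2(0.84)/(1 + 0.84) = 1.680/1.84 = 0.9130 → 0.91
Weight the observed score by reliability and the mean by (1 − reliability): T̂ = 0.91·89 + 0.09·63 = 80.99 + 5.67 = 86.66.

86.7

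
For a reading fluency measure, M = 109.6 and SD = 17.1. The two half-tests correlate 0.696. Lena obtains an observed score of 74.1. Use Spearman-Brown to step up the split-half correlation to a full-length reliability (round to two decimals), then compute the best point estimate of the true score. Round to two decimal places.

80.49

Spearman-Brown: ρ = 2r/(1 + r) = 2(0.696)/(1 + 0.696) = 1.3920/1.696 = 0.8208 → 0.82
Regress the observed score toward the mean by the unreliability: T̂ = 0.82·74.1 + 0.18·109.6 = 60.762 + 19.728 = 80.490.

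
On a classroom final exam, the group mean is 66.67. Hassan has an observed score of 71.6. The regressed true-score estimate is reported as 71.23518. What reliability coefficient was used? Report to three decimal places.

0.926

T̂ = ρX + (1 − ρ)μ  ⇒  T̂ − μ = ρ(X − μ)
ρ = (T̂ − μ)/(X − μ) = (71.23518 − 66.67) / (71.6 − 66.67) = 4.56518 / 4.93 = 0.92600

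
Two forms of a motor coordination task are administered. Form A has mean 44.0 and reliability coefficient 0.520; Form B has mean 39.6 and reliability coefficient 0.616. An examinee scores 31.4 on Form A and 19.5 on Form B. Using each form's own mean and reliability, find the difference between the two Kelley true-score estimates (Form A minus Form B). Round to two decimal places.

10.23

T̂_A = 0.520(31.4) + 0.480(44.0) = 37.4480
T̂_B = 0.616(19.5) + 0.384(39.6) = 27.2184
T̂_A − T̂_B = 10.2296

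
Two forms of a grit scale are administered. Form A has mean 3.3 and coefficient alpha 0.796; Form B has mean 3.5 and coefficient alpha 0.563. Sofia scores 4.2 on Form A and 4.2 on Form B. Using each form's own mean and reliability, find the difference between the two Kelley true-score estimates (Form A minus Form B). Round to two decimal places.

T̂_A = 0.796(4.2) + 0.204(3.3) = 4.0164
T̂_B = 0.563(4.2) + 0.437(3.5) = 3.8941
T̂_A − T̂_B = 0.1223

0.12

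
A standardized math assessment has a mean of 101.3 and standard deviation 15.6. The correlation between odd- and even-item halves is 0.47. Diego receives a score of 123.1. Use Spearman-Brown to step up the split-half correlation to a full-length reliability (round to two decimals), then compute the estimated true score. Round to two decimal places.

Spearman-Brown: ρ = 2r/(1 + r) = 2(0.47)/(1 + 0.47) = 0.940/1.47 = 0.6395 → 0.64
Regress the observed score toward the mean by the unreliability: T̂ = 0.64·123.1 + 0.36·101.3 = 78.784 + 36.468 = 115.252.

115.25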